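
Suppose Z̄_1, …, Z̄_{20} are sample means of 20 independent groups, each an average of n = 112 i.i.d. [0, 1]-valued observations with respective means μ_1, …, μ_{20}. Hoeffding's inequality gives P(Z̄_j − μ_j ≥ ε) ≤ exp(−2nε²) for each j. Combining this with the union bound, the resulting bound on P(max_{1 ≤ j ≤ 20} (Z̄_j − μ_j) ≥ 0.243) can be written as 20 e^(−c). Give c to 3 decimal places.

Union bound over the 20 events: P(max_{1 ≤ j ≤ 20} (Z̄_j − μ_j) ≥ 0.243) ≤ 20·exp(−2nε²) = 20 exp(−2·112·0.243²).
So c = 2·112·0.243² = 13.2270.

13.227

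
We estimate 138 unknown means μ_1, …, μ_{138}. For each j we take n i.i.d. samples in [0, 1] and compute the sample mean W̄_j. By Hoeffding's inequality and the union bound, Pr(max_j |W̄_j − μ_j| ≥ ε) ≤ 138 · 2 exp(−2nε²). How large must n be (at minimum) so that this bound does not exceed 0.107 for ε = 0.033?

Need 2·138·exp(−2nε²) ≤ 0.107, i.e. exp(−2nε²) ≤ 0.107/276.
So 2nε² ≥ ln(276/0.107) = 7.855327.
Hence n ≥ 7.855327/(2·0.033²) = 3606.670.
The smallest integer n is 3607.

3607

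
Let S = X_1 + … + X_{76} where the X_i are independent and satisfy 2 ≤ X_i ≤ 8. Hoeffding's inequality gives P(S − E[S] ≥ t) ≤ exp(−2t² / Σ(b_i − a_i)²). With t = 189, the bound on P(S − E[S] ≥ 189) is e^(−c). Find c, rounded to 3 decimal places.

Σ(b_i − a_i)² = 76·(6)² = 2736.
c = 2t²/2736 = 2·189²/2736 = 26.1118.

26.112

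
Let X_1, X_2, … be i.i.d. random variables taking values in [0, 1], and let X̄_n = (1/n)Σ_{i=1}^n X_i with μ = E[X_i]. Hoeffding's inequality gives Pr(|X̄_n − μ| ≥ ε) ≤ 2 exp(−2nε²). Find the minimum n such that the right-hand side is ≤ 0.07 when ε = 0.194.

Require 2·exp(−2nε²) ≤ 0.07, i.e. 2nε² ≥ ln(2/0.07) = 3.352407.
So n ≥ 3.352407 / (2·0.194²) = 44.537.
The smallest integer n is 45.

45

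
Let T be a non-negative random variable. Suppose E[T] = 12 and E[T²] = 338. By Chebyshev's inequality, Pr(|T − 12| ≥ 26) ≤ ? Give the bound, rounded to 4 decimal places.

Var(T) = E[T²] − (E[T])² = 338 − 144 = 194.
Chebyshev's inequality: Pr(|T − μ| ≥ t) ≤ Var(T)/t² = 194/676 = 0.2870.

0.2870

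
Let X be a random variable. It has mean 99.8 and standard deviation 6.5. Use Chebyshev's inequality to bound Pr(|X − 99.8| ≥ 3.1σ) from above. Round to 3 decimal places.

0.104

Chebyshev: Pr(|X − μ| ≥ t) ≤ Var(X)/t².
Var(X) = σ² = 6.5² = 42.25.
t = 3.1·6.5 = 20.15.
Bound = 42.25 / 406.0225 = 0.1041.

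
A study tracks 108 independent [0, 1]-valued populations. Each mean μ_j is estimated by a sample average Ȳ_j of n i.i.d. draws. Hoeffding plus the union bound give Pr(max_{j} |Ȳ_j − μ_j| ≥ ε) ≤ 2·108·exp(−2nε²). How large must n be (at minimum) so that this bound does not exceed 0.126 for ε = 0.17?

129

Need 2·108·exp(−2nε²) ≤ 0.126, i.e. exp(−2nε²) ≤ 0.126/216.
So 2nε² ≥ ln(216/0.126) = 7.446752.
Hence n ≥ 7.446752/(2·0.17²) = 128.837.
The smallest integer n is 129.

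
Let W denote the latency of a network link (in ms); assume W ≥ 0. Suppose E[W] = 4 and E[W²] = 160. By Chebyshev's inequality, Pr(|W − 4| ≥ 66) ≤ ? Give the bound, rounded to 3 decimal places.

Var(W) = E[W²] − (E[W])² = 160 − 16 = 144.
Chebyshev's inequality: Pr(|W − μ| ≥ t) ≤ Var(W)/t² = 144/4356 = 0.0331.

0.033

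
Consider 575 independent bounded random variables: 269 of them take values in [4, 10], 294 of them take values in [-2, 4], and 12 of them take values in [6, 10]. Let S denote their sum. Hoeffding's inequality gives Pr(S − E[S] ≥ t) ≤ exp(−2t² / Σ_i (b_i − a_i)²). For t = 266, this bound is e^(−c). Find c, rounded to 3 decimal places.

Σ(b_i − a_i)² = 269·6² + 294·6² + 12·4² = 20460.
c = 2t² / 20460 = 2·266² / 20460 = 6.9165.

6.917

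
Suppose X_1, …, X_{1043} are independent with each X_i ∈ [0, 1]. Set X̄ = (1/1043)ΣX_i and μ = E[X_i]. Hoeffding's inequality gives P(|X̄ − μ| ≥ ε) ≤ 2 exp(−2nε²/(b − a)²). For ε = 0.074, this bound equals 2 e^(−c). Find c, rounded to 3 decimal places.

c = 2nε²/(b − a)² = 2·1043·0.074² / 1² = 11.4229.

11.423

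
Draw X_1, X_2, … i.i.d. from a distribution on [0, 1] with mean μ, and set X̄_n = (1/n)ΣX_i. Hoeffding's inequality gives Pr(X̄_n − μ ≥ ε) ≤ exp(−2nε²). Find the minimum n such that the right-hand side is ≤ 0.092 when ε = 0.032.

1166

Require exp(−2nε²) ≤ 0.092, i.e. 2nε² ≥ ln(1/0.092) = 2.385967.
So n ≥ 2.385967 / (2·0.032²) = 1165.023.
The smallest integer n is 1166.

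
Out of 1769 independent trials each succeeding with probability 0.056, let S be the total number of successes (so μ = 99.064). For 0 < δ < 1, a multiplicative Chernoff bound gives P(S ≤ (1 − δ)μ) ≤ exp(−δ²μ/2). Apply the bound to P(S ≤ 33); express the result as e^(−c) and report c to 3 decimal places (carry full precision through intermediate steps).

Write 33 = (1 − δ)μ, so δ = 1 − 33/99.064 = 0.666882…
Then the exponent is δ²μ/2 = (μ − 33)²/(2μ) = 22.028447.

22.028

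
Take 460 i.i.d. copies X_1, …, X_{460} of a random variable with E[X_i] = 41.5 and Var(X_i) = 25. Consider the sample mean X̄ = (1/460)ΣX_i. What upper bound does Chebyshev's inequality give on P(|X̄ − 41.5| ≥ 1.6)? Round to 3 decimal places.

0.021

Var(X̄) = Var(X_i)/n = 25/460 = 0.054348.
Chebyshev: P(|X̄ − 41.5| ≥ 1.6) ≤ Var(X̄)/(1.6)² = 25/(460·1.6²) = 0.0212.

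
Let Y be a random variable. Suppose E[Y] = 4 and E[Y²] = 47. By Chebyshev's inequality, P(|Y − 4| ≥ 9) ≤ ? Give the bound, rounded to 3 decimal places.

Var(Y) = E[Y²] − (E[Y])² = 47 − 16 = 31.
Chebyshev's inequality: P(|Y − μ| ≥ t) ≤ Var(Y)/t² = 31/81 = 0.3827.

0.383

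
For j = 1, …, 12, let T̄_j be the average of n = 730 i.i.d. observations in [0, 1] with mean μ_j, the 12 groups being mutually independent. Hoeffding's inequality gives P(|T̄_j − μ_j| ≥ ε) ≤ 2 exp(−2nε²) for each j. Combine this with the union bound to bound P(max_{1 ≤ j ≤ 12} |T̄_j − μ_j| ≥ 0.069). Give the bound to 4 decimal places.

0.0230

Per-experiment Hoeffding bound: 2·exp(−2·730·0.069²) = 2·exp(−6.95106) = 0.0019152.
Union bound over 12 events: 12·0.0019152 = 0.02298.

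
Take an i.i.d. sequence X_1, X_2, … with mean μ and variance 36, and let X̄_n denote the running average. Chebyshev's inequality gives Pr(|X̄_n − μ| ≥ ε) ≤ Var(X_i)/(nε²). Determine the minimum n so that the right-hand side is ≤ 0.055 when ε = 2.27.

128

Require 36/(n·2.27²) ≤ 0.055, i.e. n ≥ 36/(0.055·2.27²) = 127.025.
The smallest integer n is 128.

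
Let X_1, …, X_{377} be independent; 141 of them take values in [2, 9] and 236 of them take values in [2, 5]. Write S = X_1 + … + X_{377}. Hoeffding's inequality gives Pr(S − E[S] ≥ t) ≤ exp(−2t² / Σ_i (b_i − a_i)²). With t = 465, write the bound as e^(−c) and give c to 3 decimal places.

47.874

Σ(b_i − a_i)² = 141·7² + 236·3² = 9033.
c = 2t² / 9033 = 2·465² / 9033 = 47.8745.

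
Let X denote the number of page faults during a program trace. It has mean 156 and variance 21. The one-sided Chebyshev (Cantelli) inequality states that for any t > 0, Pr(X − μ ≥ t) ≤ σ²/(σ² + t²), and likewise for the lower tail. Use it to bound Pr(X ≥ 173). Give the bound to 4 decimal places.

0.0677

Here σ² = 21 and t = 17, so σ² + t² = 310.
Cantelli's bound: 21/310 = 0.0677.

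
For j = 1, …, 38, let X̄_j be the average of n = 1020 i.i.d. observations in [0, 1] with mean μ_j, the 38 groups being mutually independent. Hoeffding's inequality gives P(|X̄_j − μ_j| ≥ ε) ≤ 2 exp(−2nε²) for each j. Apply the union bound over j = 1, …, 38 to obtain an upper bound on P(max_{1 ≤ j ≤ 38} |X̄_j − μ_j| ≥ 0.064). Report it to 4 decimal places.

Per-experiment Hoeffding bound: 2·exp(−2·1020·0.064²) = 2·exp(−8.35584) = 0.00047004.
Union bound over 38 events: 38·0.00047004 = 0.01786.

0.0179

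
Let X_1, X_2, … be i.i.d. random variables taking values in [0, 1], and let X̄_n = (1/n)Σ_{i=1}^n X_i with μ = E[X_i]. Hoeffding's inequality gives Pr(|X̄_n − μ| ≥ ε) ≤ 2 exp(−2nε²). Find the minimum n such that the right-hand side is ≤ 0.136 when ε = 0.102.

130

Require 2·exp(−2nε²) ≤ 0.136, i.e. 2nε² ≥ ln(2/0.136) = 2.688248.
So n ≥ 2.688248 / (2·0.102²) = 129.193.
The smallest integer n is 130.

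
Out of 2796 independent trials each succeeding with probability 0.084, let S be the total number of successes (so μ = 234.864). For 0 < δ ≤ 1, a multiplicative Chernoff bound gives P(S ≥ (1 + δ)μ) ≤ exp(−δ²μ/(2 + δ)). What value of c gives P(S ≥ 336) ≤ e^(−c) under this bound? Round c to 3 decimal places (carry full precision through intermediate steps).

Write 336 = (1 + δ)μ, so δ = 336/234.864 − 1 = 0.4306152…
Then the exponent is δ²μ/(2 + δ) = (336 − μ)² / (μ·(2 + δ)) = 17.917561.

17.918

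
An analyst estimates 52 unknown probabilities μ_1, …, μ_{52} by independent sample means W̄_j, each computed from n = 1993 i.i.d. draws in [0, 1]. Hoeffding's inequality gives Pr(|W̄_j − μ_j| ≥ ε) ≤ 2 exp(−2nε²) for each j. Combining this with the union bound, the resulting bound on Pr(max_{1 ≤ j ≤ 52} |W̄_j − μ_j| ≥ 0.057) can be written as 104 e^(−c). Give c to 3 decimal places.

12.951

Union bound over the 52 events: Pr(max_{1 ≤ j ≤ 52} |W̄_j − μ_j| ≥ 0.057) ≤ 52·2·exp(−2nε²) = 104 exp(−2·1993·0.057²).
So c = 2·1993·0.057² = 12.9505.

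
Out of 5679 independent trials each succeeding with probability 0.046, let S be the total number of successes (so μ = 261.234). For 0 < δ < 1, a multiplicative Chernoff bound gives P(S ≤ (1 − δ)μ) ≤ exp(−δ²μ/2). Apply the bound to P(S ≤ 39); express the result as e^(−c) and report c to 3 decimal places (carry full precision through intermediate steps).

Write 39 = (1 − δ)μ, so δ = 1 − 39/261.234 = 0.8507086…
Then the exponent is δ²μ/2 = (μ − 39)²/(2μ) = 94.528183.

94.528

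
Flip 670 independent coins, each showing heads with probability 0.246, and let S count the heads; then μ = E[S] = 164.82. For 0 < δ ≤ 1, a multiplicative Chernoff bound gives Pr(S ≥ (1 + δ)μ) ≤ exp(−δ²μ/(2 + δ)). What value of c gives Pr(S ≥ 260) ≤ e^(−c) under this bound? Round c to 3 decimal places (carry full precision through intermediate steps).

Write 260 = (1 + δ)μ, so δ = 260/164.82 − 1 = 0.5774785…
Then the exponent is δ²μ/(2 + δ) = (260 − μ)² / (μ·(2 + δ)) = 21.324873.

21.325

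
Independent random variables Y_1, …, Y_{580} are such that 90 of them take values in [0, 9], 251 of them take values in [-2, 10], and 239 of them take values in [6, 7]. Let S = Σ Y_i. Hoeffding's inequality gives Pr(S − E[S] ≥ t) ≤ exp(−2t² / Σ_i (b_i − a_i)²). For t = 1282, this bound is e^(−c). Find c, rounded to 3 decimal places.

75.265

Σ(b_i − a_i)² = 90·9² + 251·12² + 239·1² = 43673.
c = 2t² / 43673 = 2·1282² / 43673 = 75.2650.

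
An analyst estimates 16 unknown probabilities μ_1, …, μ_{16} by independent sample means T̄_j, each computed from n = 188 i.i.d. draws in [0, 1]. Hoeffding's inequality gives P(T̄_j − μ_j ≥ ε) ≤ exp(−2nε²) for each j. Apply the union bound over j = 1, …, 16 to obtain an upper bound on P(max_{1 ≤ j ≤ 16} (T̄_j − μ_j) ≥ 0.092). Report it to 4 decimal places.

0.6637

Per-experiment Hoeffding bound: exp(−2·188·0.092²) = exp(−3.18246) = 0.041483.
Union bound over 16 events: 16·0.041483 = 0.66373.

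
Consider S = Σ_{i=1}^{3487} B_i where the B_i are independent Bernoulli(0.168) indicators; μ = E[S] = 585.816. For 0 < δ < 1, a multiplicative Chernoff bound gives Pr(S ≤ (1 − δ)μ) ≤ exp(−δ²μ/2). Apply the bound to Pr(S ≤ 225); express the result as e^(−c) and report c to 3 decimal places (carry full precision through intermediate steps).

111.117

Write 225 = (1 − δ)μ, so δ = 1 − 225/585.816 = 0.6159204…
Then the exponent is δ²μ/2 = (μ − 225)²/(2μ) = 111.116960.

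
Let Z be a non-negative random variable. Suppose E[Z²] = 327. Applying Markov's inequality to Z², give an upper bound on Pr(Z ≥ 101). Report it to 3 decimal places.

0.032

Since Z ≥ 0, the event {Z ≥ 101} is the same as {Z² ≥ 10201}.
Markov's inequality applied to Z² gives Pr(Z² ≥ 10201) ≤ E[Z²]/10201 = 327/10201 = 0.0321.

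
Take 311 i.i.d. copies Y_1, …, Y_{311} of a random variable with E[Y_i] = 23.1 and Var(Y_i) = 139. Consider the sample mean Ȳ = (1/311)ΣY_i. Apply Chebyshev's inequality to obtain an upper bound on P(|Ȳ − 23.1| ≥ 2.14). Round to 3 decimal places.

0.098

Var(Ȳ) = Var(Y_i)/n = 139/311 = 0.44695.
Chebyshev: P(|Ȳ − 23.1| ≥ 2.14) ≤ Var(Ȳ)/(2.14)² = 139/(311·2.14²) = 0.0976.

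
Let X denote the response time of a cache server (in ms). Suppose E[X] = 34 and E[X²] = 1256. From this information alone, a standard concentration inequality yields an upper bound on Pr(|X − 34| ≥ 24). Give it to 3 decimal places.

The first two moments determine the variance, so Chebyshev's inequality is the sharpest standard bound available.
Var(X) = E[X²] − (E[X])² = 1256 − 1156 = 100.
Chebyshev's inequality: Pr(|X − μ| ≥ t) ≤ Var(X)/t² = 100/576 = 0.1736.

0.174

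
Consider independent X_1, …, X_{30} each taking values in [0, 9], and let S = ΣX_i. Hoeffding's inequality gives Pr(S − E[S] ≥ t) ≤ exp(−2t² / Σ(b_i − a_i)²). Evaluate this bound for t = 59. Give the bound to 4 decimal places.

Σ(b_i − a_i)² = 30·(9)² = 2430.
Exponent = 2·59²/2430 = 2.8650.
Bound = exp(−2.8650) = 0.05698.

0.0570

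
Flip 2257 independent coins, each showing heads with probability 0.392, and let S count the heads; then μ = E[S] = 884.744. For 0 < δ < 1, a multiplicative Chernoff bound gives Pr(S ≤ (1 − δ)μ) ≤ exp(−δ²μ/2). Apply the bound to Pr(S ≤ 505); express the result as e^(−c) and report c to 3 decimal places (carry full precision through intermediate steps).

81.496

Write 505 = (1 − δ)μ, so δ = 1 − 505/884.744 = 0.4292134…
Then the exponent is δ²μ/2 = (μ − 505)²/(2μ) = 81.495611.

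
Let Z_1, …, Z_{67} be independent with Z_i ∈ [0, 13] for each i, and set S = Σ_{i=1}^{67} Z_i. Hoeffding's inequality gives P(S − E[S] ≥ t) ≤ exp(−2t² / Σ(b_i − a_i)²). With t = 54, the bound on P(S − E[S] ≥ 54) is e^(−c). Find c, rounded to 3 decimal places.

0.515

Σ(b_i − a_i)² = 67·(13)² = 11323.
c = 2t²/11323 = 2·54²/11323 = 0.5151.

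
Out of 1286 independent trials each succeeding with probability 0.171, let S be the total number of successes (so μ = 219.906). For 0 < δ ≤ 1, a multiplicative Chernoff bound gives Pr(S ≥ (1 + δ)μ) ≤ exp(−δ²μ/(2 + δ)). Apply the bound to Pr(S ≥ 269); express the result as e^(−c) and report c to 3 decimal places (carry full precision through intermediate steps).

Write 269 = (1 + δ)μ, so δ = 269/219.906 − 1 = 0.2232499…
Then the exponent is δ²μ/(2 + δ) = (269 − μ)² / (μ·(2 + δ)) = 4.929825.

4.930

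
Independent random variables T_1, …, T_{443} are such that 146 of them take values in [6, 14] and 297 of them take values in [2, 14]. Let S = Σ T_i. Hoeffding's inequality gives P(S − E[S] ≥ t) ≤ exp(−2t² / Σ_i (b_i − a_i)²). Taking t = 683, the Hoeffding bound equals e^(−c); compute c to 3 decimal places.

Σ(b_i − a_i)² = 146·8² + 297·12² = 52112.
c = 2t² / 52112 = 2·683² / 52112 = 17.9033.

17.903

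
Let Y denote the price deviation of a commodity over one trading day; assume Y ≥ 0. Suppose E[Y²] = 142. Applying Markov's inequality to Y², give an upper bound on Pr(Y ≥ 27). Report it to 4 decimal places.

Since Y ≥ 0, the event {Y ≥ 27} is the same as {Y² ≥ 729}.
Markov's inequality applied to Y² gives Pr(Y² ≥ 729) ≤ E[Y²]/729 = 142/729 = 0.1948.

0.1948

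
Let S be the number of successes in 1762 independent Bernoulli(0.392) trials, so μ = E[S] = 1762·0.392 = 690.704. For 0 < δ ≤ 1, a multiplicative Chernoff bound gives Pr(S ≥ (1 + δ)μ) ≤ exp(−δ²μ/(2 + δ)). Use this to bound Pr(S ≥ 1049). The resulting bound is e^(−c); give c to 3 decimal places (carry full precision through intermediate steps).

Write 1049 = (1 + δ)μ, so δ = 1049/690.704 − 1 = 0.5187403…
Then the exponent is δ²μ/(2 + δ) = (1049 − μ)² / (μ·(2 + δ)) = 73.791877.

73.792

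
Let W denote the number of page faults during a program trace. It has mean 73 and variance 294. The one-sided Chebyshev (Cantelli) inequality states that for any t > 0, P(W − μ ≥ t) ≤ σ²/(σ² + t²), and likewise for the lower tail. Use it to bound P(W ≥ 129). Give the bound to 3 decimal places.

Here σ² = 294 and t = 56, so σ² + t² = 3430.
Cantelli's bound: 294/3430 = 0.0857.

0.086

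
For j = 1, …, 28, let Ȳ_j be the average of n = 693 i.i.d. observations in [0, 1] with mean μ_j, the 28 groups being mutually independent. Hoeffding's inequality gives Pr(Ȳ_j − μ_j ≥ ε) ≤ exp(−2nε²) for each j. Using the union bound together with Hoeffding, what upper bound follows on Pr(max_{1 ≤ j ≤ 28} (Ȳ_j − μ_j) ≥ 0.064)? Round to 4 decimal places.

Per-experiment Hoeffding bound: exp(−2·693·0.064²) = exp(−5.67706) = 0.0034236.
Union bound over 28 events: 28·0.0034236 = 0.09586.

0.0959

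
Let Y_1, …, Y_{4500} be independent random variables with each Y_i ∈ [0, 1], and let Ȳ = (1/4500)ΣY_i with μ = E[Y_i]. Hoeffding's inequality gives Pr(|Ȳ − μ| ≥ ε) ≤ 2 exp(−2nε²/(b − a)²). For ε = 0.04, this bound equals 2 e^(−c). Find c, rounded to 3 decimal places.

c = 2nε²/(b − a)² = 2·4500·0.04² / 1² = 14.4000.

14.400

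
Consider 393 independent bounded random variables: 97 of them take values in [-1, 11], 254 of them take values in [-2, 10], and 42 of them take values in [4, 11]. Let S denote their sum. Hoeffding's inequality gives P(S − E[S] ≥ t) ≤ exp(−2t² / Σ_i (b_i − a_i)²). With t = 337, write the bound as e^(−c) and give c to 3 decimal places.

4.318

Σ(b_i − a_i)² = 97·12² + 254·12² + 42·7² = 52602.
c = 2t² / 52602 = 2·337² / 52602 = 4.3180.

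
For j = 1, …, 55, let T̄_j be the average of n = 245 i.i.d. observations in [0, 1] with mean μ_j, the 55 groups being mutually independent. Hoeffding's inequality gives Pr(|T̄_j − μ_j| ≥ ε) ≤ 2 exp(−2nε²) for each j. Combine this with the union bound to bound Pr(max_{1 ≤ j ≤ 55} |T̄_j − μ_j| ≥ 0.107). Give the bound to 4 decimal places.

Per-experiment Hoeffding bound: 2·exp(−2·245·0.107²) = 2·exp(−5.61001) = 0.0073221.
Union bound over 55 events: 55·0.0073221 = 0.40271.

0.4027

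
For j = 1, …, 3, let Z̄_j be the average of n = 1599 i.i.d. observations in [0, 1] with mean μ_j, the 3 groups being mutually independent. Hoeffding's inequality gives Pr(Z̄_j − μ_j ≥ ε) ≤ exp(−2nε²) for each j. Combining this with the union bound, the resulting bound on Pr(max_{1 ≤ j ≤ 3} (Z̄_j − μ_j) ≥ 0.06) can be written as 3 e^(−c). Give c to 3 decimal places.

Union bound over the 3 events: Pr(max_{1 ≤ j ≤ 3} (Z̄_j − μ_j) ≥ 0.06) ≤ 3·exp(−2nε²) = 3 exp(−2·1599·0.06²).
So c = 2·1599·0.06² = 11.5128.

11.513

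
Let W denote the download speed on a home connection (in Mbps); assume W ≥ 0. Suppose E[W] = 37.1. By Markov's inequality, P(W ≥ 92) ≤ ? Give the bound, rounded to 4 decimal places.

Markov's inequality: for a non-negative random variable, P(W ≥ a) ≤ E[W]/a.
Here E[W] = 37.1 and a = 92, so the bound is 37.1/92 = 0.4033.

0.4033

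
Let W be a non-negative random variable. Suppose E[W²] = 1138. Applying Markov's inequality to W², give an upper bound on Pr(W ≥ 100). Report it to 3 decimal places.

0.114

Since W ≥ 0, the event {W ≥ 100} is the same as {W² ≥ 10000}.
Markov's inequality applied to W² gives Pr(W² ≥ 10000) ≤ E[W²]/10000 = 1138/10000 = 0.1138.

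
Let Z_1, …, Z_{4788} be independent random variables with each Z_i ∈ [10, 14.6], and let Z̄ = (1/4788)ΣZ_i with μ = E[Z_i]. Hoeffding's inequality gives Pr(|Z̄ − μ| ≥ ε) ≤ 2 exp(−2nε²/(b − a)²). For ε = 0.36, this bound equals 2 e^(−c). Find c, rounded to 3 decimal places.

c = 2nε²/(b − a)² = 2·4788·0.36² / 4.6² = 58.6507.

58.651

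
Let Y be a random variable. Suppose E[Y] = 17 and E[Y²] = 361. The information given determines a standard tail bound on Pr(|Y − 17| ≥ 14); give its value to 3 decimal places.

0.367

The first two moments determine the variance, so Chebyshev's inequality is the sharpest standard bound available.
Var(Y) = E[Y²] − (E[Y])² = 361 − 289 = 72.
Chebyshev's inequality: Pr(|Y − μ| ≥ t) ≤ Var(Y)/t² = 72/196 = 0.3673.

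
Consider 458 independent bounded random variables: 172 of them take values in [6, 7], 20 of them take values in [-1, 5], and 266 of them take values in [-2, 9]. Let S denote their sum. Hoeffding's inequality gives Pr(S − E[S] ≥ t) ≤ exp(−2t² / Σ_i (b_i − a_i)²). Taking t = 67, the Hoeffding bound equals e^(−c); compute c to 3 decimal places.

Σ(b_i − a_i)² = 172·1² + 20·6² + 266·11² = 33078.
c = 2t² / 33078 = 2·67² / 33078 = 0.2714.

0.271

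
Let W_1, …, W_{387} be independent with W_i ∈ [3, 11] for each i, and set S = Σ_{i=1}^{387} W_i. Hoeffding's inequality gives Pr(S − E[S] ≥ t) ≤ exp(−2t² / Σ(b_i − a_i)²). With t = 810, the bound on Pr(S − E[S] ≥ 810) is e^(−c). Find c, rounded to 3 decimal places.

52.980

Σ(b_i − a_i)² = 387·(8)² = 24768.
c = 2t²/24768 = 2·810²/24768 = 52.9797.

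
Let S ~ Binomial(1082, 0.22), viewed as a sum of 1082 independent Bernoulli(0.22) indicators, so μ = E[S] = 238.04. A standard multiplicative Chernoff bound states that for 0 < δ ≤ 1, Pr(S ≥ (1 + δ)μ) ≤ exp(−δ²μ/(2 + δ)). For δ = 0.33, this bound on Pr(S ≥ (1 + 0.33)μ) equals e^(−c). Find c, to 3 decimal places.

c = δ²μ/(2 + δ) = 0.33²·238.04/(2 + 0.33) = 11.1256.

11.126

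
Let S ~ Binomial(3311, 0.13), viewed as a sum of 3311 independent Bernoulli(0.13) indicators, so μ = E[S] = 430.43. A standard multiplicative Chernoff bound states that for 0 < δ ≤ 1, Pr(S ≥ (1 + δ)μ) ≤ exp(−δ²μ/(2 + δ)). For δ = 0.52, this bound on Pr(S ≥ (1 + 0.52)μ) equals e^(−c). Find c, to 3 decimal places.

46.186

c = δ²μ/(2 + δ) = 0.52²·430.43/(2 + 0.52) = 46.1858.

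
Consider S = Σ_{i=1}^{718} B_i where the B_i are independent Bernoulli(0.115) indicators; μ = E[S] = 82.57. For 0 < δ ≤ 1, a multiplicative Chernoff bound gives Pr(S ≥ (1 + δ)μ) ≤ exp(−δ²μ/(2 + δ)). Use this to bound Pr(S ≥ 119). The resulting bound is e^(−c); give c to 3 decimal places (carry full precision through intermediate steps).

6.584

Write 119 = (1 + δ)μ, so δ = 119/82.57 − 1 = 0.4412014…
Then the exponent is δ²μ/(2 + δ) = (119 − μ)² / (μ·(2 + δ)) = 6.584040.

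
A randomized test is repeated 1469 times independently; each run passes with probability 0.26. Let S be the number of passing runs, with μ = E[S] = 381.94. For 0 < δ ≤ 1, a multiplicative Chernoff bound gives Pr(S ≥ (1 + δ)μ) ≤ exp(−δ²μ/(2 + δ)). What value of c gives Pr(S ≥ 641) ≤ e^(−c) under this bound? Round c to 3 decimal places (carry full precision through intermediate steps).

Write 641 = (1 + δ)μ, so δ = 641/381.94 − 1 = 0.6782741…
Then the exponent is δ²μ/(2 + δ) = (641 − μ)² / (μ·(2 + δ)) = 65.607058.

65.607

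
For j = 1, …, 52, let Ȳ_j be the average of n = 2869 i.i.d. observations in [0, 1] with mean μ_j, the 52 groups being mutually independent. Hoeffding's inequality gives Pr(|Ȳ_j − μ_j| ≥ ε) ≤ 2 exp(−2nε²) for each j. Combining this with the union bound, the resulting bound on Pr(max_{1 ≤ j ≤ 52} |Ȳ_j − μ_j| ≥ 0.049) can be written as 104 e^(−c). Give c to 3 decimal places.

13.777

Union bound over the 52 events: Pr(max_{1 ≤ j ≤ 52} |Ȳ_j − μ_j| ≥ 0.049) ≤ 52·2·exp(−2nε²) = 104 exp(−2·2869·0.049²).
So c = 2·2869·0.049² = 13.7769.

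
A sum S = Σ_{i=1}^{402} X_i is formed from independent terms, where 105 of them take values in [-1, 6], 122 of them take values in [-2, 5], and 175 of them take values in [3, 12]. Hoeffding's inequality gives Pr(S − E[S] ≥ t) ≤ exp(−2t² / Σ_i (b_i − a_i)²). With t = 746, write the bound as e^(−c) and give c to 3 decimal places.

Σ(b_i − a_i)² = 105·7² + 122·7² + 175·9² = 25298.
c = 2t² / 25298 = 2·746² / 25298 = 43.9968.

43.997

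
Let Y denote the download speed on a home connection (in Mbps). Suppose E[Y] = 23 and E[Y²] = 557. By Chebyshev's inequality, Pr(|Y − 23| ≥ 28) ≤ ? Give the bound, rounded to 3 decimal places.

0.036

Var(Y) = E[Y²] − (E[Y])² = 557 − 529 = 28.
Chebyshev's inequality: Pr(|Y − μ| ≥ t) ≤ Var(Y)/t² = 28/784 = 0.0357.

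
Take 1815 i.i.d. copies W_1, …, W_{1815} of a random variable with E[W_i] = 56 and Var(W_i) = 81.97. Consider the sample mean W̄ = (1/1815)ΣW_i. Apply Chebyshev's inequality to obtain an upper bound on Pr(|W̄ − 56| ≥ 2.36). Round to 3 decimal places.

0.008

Var(W̄) = Var(W_i)/n = 81.97/1815 = 0.045163.
Chebyshev: Pr(|W̄ − 56| ≥ 2.36) ≤ Var(W̄)/(2.36)² = 81.97/(1815·2.36²) = 0.0081.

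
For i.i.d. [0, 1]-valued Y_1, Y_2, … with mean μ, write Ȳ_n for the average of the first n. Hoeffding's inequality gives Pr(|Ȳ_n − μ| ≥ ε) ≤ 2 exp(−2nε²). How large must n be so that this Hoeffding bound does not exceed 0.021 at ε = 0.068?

493

Require 2·exp(−2nε²) ≤ 0.021, i.e. 2nε² ≥ ln(2/0.021) = 4.556380.
So n ≥ 4.556380 / (2·0.068²) = 492.688.
The smallest integer n is 493.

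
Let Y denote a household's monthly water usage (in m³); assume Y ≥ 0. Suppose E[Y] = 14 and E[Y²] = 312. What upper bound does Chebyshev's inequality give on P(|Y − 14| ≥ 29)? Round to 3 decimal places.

Var(Y) = E[Y²] − (E[Y])² = 312 − 196 = 116.
Chebyshev's inequality: P(|Y − μ| ≥ t) ≤ Var(Y)/t² = 116/841 = 0.1379.

0.138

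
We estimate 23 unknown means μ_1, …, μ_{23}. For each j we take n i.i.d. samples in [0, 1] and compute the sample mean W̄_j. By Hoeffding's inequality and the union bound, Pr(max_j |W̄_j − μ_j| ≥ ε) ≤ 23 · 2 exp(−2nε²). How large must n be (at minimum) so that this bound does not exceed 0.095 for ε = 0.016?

Need 2·23·exp(−2nε²) ≤ 0.095, i.e. exp(−2nε²) ≤ 0.095/46.
So 2nε² ≥ ln(46/0.095) = 6.182520.
Hence n ≥ 6.182520/(2·0.016²) = 12075.234.
The smallest integer n is 12076.

12076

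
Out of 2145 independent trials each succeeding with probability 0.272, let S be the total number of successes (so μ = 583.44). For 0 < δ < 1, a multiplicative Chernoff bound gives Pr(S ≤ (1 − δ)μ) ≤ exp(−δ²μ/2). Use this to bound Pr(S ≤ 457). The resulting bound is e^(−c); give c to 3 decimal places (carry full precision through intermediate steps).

13.701

Write 457 = (1 − δ)μ, so δ = 1 − 457/583.44 = 0.2167147…
Then the exponent is δ²μ/2 = (μ − 457)²/(2μ) = 13.700701.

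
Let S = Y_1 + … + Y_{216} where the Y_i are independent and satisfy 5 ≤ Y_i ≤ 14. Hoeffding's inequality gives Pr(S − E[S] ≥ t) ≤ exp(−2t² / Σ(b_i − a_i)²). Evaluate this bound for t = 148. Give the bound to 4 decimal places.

0.0818

Σ(b_i − a_i)² = 216·(9)² = 17496.
Exponent = 2·148²/17496 = 2.5039.
Bound = exp(−2.5039) = 0.08177.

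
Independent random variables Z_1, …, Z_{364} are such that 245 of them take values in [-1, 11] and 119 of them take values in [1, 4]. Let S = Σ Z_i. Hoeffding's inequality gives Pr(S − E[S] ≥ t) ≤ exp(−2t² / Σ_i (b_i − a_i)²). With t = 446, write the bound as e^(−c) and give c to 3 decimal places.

Σ(b_i − a_i)² = 245·12² + 119·3² = 36351.
c = 2t² / 36351 = 2·446² / 36351 = 10.9442.

10.944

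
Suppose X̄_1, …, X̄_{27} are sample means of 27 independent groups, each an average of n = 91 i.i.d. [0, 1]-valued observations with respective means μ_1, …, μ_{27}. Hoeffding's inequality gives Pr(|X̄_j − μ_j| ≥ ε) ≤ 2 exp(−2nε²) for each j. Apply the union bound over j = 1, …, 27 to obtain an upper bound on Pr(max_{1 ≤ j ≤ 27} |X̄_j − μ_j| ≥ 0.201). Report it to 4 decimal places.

0.0346

Per-experiment Hoeffding bound: 2·exp(−2·91·0.201²) = 2·exp(−7.35298) = 0.0012814.
Union bound over 27 events: 27·0.0012814 = 0.03460.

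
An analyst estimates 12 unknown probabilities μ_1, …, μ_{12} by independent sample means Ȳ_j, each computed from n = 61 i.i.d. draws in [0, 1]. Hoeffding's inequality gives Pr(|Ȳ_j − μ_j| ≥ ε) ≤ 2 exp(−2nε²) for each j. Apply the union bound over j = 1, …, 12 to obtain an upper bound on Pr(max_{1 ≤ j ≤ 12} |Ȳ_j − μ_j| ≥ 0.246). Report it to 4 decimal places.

0.0149

Per-experiment Hoeffding bound: 2·exp(−2·61·0.246²) = 2·exp(−7.38295) = 0.0012435.
Union bound over 12 events: 12·0.0012435 = 0.01492.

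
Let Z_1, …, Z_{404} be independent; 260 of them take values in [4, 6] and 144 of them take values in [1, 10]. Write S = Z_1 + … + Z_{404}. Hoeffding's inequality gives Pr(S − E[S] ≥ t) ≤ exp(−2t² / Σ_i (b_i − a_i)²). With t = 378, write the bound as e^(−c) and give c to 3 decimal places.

Σ(b_i − a_i)² = 260·2² + 144·9² = 12704.
c = 2t² / 12704 = 2·378² / 12704 = 22.4943.

22.494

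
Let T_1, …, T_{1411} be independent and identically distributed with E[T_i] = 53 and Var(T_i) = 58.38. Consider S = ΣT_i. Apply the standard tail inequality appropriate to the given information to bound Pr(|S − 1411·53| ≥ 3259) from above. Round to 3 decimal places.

With mean and variance of each term known, Chebyshev's inequality bounds the deviation of the sum (or sample mean).
Var(S) = n·Var(T_i) = 1411·58.38 = 82374.18.
Chebyshev: Pr(|S − 1411·53| ≥ 3259) ≤ Var(S)/3259² = 82374.18/10621081 = 0.0078.

0.008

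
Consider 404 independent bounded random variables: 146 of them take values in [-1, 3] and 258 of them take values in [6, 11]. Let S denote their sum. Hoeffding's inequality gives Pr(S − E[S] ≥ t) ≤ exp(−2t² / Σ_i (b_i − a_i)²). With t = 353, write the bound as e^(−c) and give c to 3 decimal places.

28.365

Σ(b_i − a_i)² = 146·4² + 258·5² = 8786.
c = 2t² / 8786 = 2·353² / 8786 = 28.3654.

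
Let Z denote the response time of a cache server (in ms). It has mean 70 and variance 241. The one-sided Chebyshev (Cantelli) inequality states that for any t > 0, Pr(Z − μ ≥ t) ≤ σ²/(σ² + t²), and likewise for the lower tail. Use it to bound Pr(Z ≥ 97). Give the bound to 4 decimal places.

Here σ² = 241 and t = 27, so σ² + t² = 970.
Cantelli's bound: 241/970 = 0.2485.

0.2485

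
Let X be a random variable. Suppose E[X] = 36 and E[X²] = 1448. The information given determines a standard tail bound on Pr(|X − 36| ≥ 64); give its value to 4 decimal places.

The first two moments determine the variance, so Chebyshev's inequality is the sharpest standard bound available.
Var(X) = E[X²] − (E[X])² = 1448 − 1296 = 152.
Chebyshev's inequality: Pr(|X − μ| ≥ t) ≤ Var(X)/t² = 152/4096 = 0.0371.

0.0371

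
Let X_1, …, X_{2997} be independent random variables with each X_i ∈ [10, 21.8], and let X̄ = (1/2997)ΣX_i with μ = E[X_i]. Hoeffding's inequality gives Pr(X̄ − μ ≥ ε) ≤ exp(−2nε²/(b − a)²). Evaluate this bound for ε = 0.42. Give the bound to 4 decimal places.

Exponent: 2nε²/(b − a)² = 2·2997·0.42² / 11.8² = 7.59366.
Bound = exp(−7.59366) = 0.00050.

0.0005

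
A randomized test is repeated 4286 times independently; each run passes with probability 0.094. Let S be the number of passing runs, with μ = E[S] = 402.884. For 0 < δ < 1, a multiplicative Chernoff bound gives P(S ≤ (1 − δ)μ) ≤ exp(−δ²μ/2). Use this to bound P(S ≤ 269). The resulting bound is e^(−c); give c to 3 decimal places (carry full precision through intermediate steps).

22.246

Write 269 = (1 − δ)μ, so δ = 1 − 269/402.884 = 0.332314…
Then the exponent is δ²μ/2 = (μ − 269)²/(2μ) = 22.245765.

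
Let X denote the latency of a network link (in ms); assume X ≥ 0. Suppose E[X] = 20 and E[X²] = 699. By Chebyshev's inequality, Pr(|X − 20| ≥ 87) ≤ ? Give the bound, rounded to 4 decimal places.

Var(X) = E[X²] − (E[X])² = 699 − 400 = 299.
Chebyshev's inequality: Pr(|X − μ| ≥ t) ≤ Var(X)/t² = 299/7569 = 0.0395.

0.0395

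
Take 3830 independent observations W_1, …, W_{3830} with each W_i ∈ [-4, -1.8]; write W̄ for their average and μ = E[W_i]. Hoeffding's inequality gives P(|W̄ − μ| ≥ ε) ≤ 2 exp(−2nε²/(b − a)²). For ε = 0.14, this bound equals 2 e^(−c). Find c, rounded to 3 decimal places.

31.020

c = 2nε²/(b − a)² = 2·3830·0.14² / 2.2² = 31.0198.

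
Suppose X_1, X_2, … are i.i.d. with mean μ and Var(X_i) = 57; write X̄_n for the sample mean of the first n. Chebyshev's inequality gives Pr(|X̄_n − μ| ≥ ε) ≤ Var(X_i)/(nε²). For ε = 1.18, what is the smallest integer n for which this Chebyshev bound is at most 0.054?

Require 57/(n·1.18²) ≤ 0.054, i.e. n ≥ 57/(0.054·1.18²) = 758.084.
The smallest integer n is 759.

759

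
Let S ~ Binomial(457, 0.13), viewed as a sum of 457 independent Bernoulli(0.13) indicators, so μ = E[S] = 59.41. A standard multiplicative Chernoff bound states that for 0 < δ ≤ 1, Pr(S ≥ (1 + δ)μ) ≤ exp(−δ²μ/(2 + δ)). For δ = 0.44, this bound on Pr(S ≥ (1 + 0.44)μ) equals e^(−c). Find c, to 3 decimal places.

4.714

c = δ²μ/(2 + δ) = 0.44²·59.41/(2 + 0.44) = 4.7138.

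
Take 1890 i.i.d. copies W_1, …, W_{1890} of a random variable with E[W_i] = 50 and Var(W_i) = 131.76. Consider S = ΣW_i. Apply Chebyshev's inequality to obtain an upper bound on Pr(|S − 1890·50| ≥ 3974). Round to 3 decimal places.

Var(S) = n·Var(W_i) = 1890·131.76 = 249026.4.
Chebyshev: Pr(|S − 1890·50| ≥ 3974) ≤ Var(S)/3974² = 249026.4/15792676 = 0.0158.

0.016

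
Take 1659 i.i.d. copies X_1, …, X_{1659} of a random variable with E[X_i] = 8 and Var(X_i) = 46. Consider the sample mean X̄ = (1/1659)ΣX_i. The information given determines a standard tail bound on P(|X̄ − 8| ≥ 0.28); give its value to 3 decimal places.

With mean and variance of each term known, Chebyshev's inequality bounds the deviation of the sum (or sample mean).
Var(X̄) = Var(X_i)/n = 46/1659 = 0.027728.
Chebyshev: P(|X̄ − 8| ≥ 0.28) ≤ Var(X̄)/(0.28)² = 46/(1659·0.28²) = 0.3537.

0.354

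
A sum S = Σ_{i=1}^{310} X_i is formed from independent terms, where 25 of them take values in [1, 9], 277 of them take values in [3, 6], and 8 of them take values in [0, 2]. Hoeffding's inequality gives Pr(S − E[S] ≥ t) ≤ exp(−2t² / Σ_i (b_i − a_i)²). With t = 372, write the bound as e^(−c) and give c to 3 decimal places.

Σ(b_i − a_i)² = 25·8² + 277·3² + 8·2² = 4125.
c = 2t² / 4125 = 2·372² / 4125 = 67.0953.

67.095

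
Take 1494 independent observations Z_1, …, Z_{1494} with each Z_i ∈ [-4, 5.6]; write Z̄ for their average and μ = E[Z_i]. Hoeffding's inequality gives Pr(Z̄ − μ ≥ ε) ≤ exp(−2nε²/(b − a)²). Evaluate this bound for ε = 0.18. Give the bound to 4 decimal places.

0.3498

Exponent: 2nε²/(b − a)² = 2·1494·0.18² / 9.6² = 1.05047.
Bound = exp(−1.05047) = 0.34977.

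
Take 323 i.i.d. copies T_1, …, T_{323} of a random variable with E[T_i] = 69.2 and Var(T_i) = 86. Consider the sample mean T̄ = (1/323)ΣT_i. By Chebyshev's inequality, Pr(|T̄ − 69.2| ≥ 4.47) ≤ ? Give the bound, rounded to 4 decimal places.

Var(T̄) = Var(T_i)/n = 86/323 = 0.26625.
Chebyshev: Pr(|T̄ − 69.2| ≥ 4.47) ≤ Var(T̄)/(4.47)² = 86/(323·4.47²) = 0.0133.

0.0133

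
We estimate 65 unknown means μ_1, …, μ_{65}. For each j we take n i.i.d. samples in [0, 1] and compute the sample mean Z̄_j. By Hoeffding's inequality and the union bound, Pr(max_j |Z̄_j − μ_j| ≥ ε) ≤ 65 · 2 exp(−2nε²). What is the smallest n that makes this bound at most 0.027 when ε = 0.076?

735

Need 2·65·exp(−2nε²) ≤ 0.027, i.e. exp(−2nε²) ≤ 0.027/130.
So 2nε² ≥ ln(130/0.027) = 8.479453.
Hence n ≥ 8.479453/(2·0.076²) = 734.025.
The smallest integer n is 735.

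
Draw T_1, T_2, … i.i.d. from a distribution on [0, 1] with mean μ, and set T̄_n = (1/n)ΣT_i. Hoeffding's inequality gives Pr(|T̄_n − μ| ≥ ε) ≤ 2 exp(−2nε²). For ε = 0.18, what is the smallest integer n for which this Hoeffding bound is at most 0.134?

Require 2·exp(−2nε²) ≤ 0.134, i.e. 2nε² ≥ ln(2/0.134) = 2.703063.
So n ≥ 2.703063 / (2·0.18²) = 41.714.
The smallest integer n is 42.

42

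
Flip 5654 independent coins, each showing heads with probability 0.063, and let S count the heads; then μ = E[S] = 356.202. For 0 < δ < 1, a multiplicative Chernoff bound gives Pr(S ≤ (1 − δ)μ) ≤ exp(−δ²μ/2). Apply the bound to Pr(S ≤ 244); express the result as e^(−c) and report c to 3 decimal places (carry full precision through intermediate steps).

Write 244 = (1 − δ)μ, so δ = 1 − 244/356.202 = 0.3149954…
Then the exponent is δ²μ/2 = (μ − 244)²/(2μ) = 17.671558.

17.672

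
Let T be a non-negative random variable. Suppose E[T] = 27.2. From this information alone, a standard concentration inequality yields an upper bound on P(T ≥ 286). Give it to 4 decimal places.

Only the mean of a non-negative variable is known, so Markov's inequality is the applicable tail bound.
Markov's inequality: for a non-negative random variable, P(T ≥ a) ≤ E[T]/a.
Here E[T] = 27.2 and a = 286, so the bound is 27.2/286 = 0.0951.

0.0951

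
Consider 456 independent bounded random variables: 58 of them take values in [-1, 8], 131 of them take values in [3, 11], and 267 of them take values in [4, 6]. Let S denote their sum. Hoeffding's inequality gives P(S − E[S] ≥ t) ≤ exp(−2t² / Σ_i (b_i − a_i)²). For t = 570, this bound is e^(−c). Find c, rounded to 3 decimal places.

Σ(b_i − a_i)² = 58·9² + 131·8² + 267·2² = 14150.
c = 2t² / 14150 = 2·570² / 14150 = 45.9223.

45.922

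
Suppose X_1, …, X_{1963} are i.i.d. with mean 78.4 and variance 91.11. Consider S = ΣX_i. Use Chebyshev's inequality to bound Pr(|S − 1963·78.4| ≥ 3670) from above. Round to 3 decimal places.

0.013

Var(S) = n·Var(X_i) = 1963·91.11 = 178848.93.
Chebyshev: Pr(|S − 1963·78.4| ≥ 3670) ≤ Var(S)/3670² = 178848.93/13468900 = 0.0133.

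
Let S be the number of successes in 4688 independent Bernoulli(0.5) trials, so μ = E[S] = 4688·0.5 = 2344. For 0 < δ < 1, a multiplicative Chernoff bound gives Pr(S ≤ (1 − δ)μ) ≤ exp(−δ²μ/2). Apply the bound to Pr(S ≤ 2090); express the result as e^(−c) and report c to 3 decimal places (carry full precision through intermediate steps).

13.762

Write 2090 = (1 − δ)μ, so δ = 1 − 2090/2344 = 0.1083618…
Then the exponent is δ²μ/2 = (μ − 2090)²/(2μ) = 13.761945.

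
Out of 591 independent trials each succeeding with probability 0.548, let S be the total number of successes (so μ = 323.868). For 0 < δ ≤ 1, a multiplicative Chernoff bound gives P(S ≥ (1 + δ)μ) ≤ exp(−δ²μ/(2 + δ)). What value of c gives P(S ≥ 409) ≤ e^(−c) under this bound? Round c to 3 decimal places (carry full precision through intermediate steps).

9.889

Write 409 = (1 + δ)μ, so δ = 409/323.868 − 1 = 0.2628602…
Then the exponent is δ²μ/(2 + δ) = (409 − μ)² / (μ·(2 + δ)) = 9.889172.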